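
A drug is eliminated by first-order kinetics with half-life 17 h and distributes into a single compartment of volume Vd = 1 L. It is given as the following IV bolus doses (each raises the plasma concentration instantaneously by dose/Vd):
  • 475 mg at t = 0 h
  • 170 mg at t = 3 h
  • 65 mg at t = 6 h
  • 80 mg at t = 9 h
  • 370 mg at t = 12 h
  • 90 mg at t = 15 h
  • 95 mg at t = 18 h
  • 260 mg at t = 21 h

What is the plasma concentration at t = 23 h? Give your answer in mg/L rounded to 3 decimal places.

k = ln 2 / 17 = 0.04077 per h
Dose 1 (475 mg at t=0 h): 475·exp(−0.04077·23) = 185.959 mg/L
Dose 2 (170 mg at t=3 h): 170·exp(−0.04077·20) = 75.214 mg/L
Dose 3 (65 mg at t=6 h): 65·exp(−0.04077·17) = 32.500 mg/L
Dose 4 (80 mg at t=9 h): 80·exp(−0.04077·14) = 45.205 mg/L
Dose 5 (370 mg at t=12 h): 370·exp(−0.04077·11) = 236.275 mg/L
Dose 6 (90 mg at t=15 h): 90·exp(−0.04077·8) = 64.950 mg/L
Dose 7 (95 mg at t=18 h): 95·exp(−0.04077·5) = 77.479 mg/L
Dose 8 (260 mg at t=21 h): 260·exp(−0.04077·2) = 239.639 mg/L
C(23) = 185.959 + 75.214 + 32.500 + 45.205 + 236.275 + 64.950 + 77.479 + 239.639 = 957.221 mg/L

957.221 mg/L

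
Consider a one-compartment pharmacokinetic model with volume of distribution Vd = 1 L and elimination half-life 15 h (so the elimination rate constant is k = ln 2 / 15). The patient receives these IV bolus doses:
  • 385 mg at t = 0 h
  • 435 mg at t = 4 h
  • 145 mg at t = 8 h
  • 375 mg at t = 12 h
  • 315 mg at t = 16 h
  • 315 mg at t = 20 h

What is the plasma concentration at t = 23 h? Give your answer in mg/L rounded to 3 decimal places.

1114.039 mg/L

k = ln 2 / 15 = 0.04621 per h
Dose 1 (385 mg at t=0 h): 385·exp(−0.04621·23) = 133.009 mg/L
Dose 2 (435 mg at t=4 h): 435·exp(−0.04621·19) = 180.794 mg/L
Dose 3 (145 mg at t=8 h): 145·exp(−0.04621·15) = 72.500 mg/L
Dose 4 (375 mg at t=12 h): 375·exp(−0.04621·11) = 225.567 mg/L
Dose 5 (315 mg at t=16 h): 315·exp(−0.04621·7) = 227.945 mg/L
Dose 6 (315 mg at t=20 h): 315·exp(−0.04621·3) = 274.223 mg/L
C(23) = 133.009 + 180.794 + 72.500 + 225.567 + 227.945 + 274.223 = 1114.039 mg/L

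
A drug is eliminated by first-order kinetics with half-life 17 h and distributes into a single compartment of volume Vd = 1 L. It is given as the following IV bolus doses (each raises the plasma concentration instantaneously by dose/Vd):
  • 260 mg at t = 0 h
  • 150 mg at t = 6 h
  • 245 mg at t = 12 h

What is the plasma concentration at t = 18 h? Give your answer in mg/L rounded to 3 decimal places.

408.598 mg/L

k = ln 2 / 17 = 0.04077 per h
Dose 1 (260 mg at t=0 h): 260·exp(−0.04077·18) = 124.806 mg/L
Dose 2 (150 mg at t=6 h): 150·exp(−0.04077·12) = 91.960 mg/L
Dose 3 (245 mg at t=12 h): 245·exp(−0.04077·6) = 191.832 mg/L
C(18) = 124.806 + 91.960 + 191.832 = 408.598 mg/L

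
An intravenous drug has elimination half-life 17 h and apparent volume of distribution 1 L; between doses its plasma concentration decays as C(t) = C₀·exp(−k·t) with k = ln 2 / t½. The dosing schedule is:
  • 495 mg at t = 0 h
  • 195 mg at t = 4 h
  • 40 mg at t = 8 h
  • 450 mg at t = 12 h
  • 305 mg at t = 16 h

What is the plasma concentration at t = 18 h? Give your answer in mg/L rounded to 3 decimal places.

1007.863 mg/L

k = ln 2 / 17 = 0.04077 per h
Dose 1 (495 mg at t=0 h): 495·exp(−0.04077·18) = 237.612 mg/L
Dose 2 (195 mg at t=4 h): 195·exp(−0.04077·14) = 110.186 mg/L
Dose 3 (40 mg at t=8 h): 40·exp(−0.04077·10) = 26.606 mg/L
Dose 4 (450 mg at t=12 h): 450·exp(−0.04077·6) = 352.344 mg/L
Dose 5 (305 mg at t=16 h): 305·exp(−0.04077·2) = 281.115 mg/L
C(18) = 237.612 + 110.186 + 26.606 + 352.344 + 281.115 = 1007.863 mg/L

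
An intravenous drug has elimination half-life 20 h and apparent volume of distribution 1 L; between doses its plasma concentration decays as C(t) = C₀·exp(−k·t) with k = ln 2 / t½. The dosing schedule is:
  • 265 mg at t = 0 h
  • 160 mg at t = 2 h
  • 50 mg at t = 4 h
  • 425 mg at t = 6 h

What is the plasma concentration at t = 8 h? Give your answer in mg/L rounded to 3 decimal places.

k = ln 2 / 20 = 0.03466 per h
Dose 1 (265 mg at t=0 h): 265·exp(−0.03466·8) = 200.832 mg/L
Dose 2 (160 mg at t=2 h): 160·exp(−0.03466·6) = 129.960 mg/L
Dose 3 (50 mg at t=4 h): 50·exp(−0.03466·4) = 43.528 mg/L
Dose 4 (425 mg at t=6 h): 425·exp(−0.03466·2) = 396.539 mg/L
C(8) = 200.832 + 129.960 + 43.528 + 396.539 = 770.859 mg/L

770.859 mg/L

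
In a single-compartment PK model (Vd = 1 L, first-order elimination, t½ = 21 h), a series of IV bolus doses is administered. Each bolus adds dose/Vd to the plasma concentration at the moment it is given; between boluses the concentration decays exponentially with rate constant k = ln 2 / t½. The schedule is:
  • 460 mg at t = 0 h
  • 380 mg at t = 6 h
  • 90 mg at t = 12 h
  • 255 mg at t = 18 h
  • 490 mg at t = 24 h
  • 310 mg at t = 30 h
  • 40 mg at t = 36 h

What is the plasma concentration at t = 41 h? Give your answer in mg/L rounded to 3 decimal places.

k = ln 2 / 21 = 0.03301 per h
Dose 1 (460 mg at t=0 h): 460·exp(−0.03301·41) = 118.859 mg/L
Dose 2 (380 mg at t=6 h): 380·exp(−0.03301·35) = 119.692 mg/L
Dose 3 (90 mg at t=12 h): 90·exp(−0.03301·29) = 34.557 mg/L
Dose 4 (255 mg at t=18 h): 255·exp(−0.03301·23) = 119.355 mg/L
Dose 5 (490 mg at t=24 h): 490·exp(−0.03301·17) = 279.579 mg/L
Dose 6 (310 mg at t=30 h): 310·exp(−0.03301·11) = 215.615 mg/L
Dose 7 (40 mg at t=36 h): 40·exp(−0.03301·5) = 33.915 mg/L
C(41) = 118.859 + 119.692 + 34.557 + 119.355 + 279.579 + 215.615 + 33.915 = 921.573 mg/L

921.573 mg/L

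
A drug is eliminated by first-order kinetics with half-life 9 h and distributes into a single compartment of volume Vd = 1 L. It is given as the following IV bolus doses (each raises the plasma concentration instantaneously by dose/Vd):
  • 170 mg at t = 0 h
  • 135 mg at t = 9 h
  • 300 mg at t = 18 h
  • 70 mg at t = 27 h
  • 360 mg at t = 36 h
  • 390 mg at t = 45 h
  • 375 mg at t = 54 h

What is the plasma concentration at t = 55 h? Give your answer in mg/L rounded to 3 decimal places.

642.904 mg/L

k = ln 2 / 9 = 0.07702 per h
Dose 1 (170 mg at t=0 h): 170·exp(−0.07702·55) = 2.459 mg/L
Dose 2 (135 mg at t=9 h): 135·exp(−0.07702·46) = 3.906 mg/L
Dose 3 (300 mg at t=18 h): 300·exp(−0.07702·37) = 17.360 mg/L
Dose 4 (70 mg at t=27 h): 70·exp(−0.07702·28) = 8.101 mg/L
Dose 5 (360 mg at t=36 h): 360·exp(−0.07702·19) = 83.329 mg/L
Dose 6 (390 mg at t=45 h): 390·exp(−0.07702·10) = 180.546 mg/L
Dose 7 (375 mg at t=54 h): 375·exp(−0.07702·1) = 347.203 mg/L
C(55) = 2.459 + 3.906 + 17.360 + 8.101 + 83.329 + 180.546 + 347.203 = 642.904 mg/L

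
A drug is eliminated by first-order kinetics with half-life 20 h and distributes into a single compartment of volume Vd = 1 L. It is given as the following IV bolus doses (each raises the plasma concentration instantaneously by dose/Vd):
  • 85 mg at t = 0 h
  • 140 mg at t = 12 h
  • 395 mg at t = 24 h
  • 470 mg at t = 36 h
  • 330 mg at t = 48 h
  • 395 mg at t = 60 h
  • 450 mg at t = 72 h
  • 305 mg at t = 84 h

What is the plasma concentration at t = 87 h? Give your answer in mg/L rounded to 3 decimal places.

k = ln 2 / 20 = 0.03466 per h
Dose 1 (85 mg at t=0 h): 85·exp(−0.03466·87) = 4.168 mg/L
Dose 2 (140 mg at t=12 h): 140·exp(−0.03466·75) = 10.406 mg/L
Dose 3 (395 mg at t=24 h): 395·exp(−0.03466·63) = 44.499 mg/L
Dose 4 (470 mg at t=36 h): 470·exp(−0.03466·51) = 80.255 mg/L
Dose 5 (330 mg at t=48 h): 330·exp(−0.03466·39) = 85.409 mg/L
Dose 6 (395 mg at t=60 h): 395·exp(−0.03466·27) = 154.955 mg/L
Dose 7 (450 mg at t=72 h): 450·exp(−0.03466·15) = 267.572 mg/L
Dose 8 (305 mg at t=84 h): 305·exp(−0.03466·3) = 274.881 mg/L
C(87) = 4.168 + 10.406 + 44.499 + 80.255 + 85.409 + 154.955 + 267.572 + 274.881 = 922.145 mg/L

922.145 mg/L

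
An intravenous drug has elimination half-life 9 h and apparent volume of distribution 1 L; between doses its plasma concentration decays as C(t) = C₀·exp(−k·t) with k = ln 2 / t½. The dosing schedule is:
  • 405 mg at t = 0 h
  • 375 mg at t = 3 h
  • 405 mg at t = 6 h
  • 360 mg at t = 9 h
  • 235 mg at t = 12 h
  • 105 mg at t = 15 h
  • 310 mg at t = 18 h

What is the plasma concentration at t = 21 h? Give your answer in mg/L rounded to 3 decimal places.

874.238 mg/L

k = ln 2 / 9 = 0.07702 per h
Dose 1 (405 mg at t=0 h): 405·exp(−0.07702·21) = 80.362 mg/L
Dose 2 (375 mg at t=3 h): 375·exp(−0.07702·18) = 93.750 mg/L
Dose 3 (405 mg at t=6 h): 405·exp(−0.07702·15) = 127.567 mg/L
Dose 4 (360 mg at t=9 h): 360·exp(−0.07702·12) = 142.866 mg/L
Dose 5 (235 mg at t=12 h): 235·exp(−0.07702·9) = 117.500 mg/L
Dose 6 (105 mg at t=15 h): 105·exp(−0.07702·6) = 66.146 mg/L
Dose 7 (310 mg at t=18 h): 310·exp(−0.07702·3) = 246.047 mg/L
C(21) = 80.362 + 93.750 + 127.567 + 142.866 + 117.500 + 66.146 + 246.047 = 874.238 mg/L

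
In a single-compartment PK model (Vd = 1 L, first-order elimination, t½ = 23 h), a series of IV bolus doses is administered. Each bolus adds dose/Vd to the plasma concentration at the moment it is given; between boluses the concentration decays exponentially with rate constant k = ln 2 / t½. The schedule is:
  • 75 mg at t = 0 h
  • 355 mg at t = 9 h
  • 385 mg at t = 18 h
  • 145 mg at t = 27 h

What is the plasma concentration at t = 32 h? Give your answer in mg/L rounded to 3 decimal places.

583.288 mg/L

k = ln 2 / 23 = 0.03014 per h
Dose 1 (75 mg at t=0 h): 75·exp(−0.03014·32) = 28.591 mg/L
Dose 2 (355 mg at t=9 h): 355·exp(−0.03014·23) = 177.500 mg/L
Dose 3 (385 mg at t=18 h): 385·exp(−0.03014·14) = 252.479 mg/L
Dose 4 (145 mg at t=27 h): 145·exp(−0.03014·5) = 124.717 mg/L
C(32) = 28.591 + 177.500 + 252.479 + 124.717 = 583.288 mg/L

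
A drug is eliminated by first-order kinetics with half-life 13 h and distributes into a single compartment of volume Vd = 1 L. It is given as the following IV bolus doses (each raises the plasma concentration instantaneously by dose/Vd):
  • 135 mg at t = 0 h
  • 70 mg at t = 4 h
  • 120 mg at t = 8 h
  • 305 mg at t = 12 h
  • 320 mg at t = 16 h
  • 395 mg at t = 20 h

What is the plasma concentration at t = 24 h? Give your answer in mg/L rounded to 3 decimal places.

801.644 mg/L

k = ln 2 / 13 = 0.05332 per h
Dose 1 (135 mg at t=0 h): 135·exp(−0.05332·24) = 37.548 mg/L
Dose 2 (70 mg at t=4 h): 70·exp(−0.05332·20) = 24.098 mg/L
Dose 3 (120 mg at t=8 h): 120·exp(−0.05332·16) = 51.131 mg/L
Dose 4 (305 mg at t=12 h): 305·exp(−0.05332·12) = 160.852 mg/L
Dose 5 (320 mg at t=16 h): 320·exp(−0.05332·8) = 208.882 mg/L
Dose 6 (395 mg at t=20 h): 395·exp(−0.05332·4) = 319.134 mg/L
C(24) = 37.548 + 24.098 + 51.131 + 160.852 + 208.882 + 319.134 = 801.644 mg/L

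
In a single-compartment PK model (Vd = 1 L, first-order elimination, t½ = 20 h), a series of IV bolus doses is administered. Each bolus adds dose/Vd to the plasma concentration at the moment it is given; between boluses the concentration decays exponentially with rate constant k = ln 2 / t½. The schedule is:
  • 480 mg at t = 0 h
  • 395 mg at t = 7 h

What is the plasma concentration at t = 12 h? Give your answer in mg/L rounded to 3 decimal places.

k = ln 2 / 20 = 0.03466 per h
Dose 1 (480 mg at t=0 h): 480·exp(−0.03466·12) = 316.682 mg/L
Dose 2 (395 mg at t=7 h): 395·exp(−0.03466·5) = 332.154 mg/L
C(12) = 316.682 + 332.154 = 648.836 mg/L

648.836 mg/L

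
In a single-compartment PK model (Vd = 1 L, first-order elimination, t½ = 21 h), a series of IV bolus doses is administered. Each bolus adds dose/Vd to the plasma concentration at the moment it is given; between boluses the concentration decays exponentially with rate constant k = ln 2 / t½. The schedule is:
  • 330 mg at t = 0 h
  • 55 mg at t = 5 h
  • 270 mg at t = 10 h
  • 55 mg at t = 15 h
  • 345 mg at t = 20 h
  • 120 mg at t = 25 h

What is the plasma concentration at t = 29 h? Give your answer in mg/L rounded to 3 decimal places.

k = ln 2 / 21 = 0.03301 per h
Dose 1 (330 mg at t=0 h): 330·exp(−0.03301·29) = 126.709 mg/L
Dose 2 (55 mg at t=5 h): 55·exp(−0.03301·24) = 24.907 mg/L
Dose 3 (270 mg at t=10 h): 270·exp(−0.03301·19) = 144.213 mg/L
Dose 4 (55 mg at t=15 h): 55·exp(−0.03301·14) = 34.648 mg/L
Dose 5 (345 mg at t=20 h): 345·exp(−0.03301·9) = 256.334 mg/L
Dose 6 (120 mg at t=25 h): 120·exp(−0.03301·4) = 105.158 mg/L
C(29) = 126.709 + 24.907 + 144.213 + 34.648 + 256.334 + 105.158 = 691.968 mg/L

691.968 mg/L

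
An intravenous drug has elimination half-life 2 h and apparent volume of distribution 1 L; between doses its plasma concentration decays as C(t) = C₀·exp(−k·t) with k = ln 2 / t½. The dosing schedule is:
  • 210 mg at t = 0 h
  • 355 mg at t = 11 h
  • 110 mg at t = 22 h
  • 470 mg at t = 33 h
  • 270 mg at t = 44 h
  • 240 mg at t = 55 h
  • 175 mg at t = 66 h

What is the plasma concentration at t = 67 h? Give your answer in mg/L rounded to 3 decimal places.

k = ln 2 / 2 = 0.34657 per h
Dose 1 (210 mg at t=0 h): 210·exp(−0.34657·67) = 0.000 mg/L
Dose 2 (355 mg at t=11 h): 355·exp(−0.34657·56) = 0.000 mg/L
Dose 3 (110 mg at t=22 h): 110·exp(−0.34657·45) = 0.000 mg/L
Dose 4 (470 mg at t=33 h): 470·exp(−0.34657·34) = 0.004 mg/L
Dose 5 (270 mg at t=44 h): 270·exp(−0.34657·23) = 0.093 mg/L
Dose 6 (240 mg at t=55 h): 240·exp(−0.34657·12) = 3.750 mg/L
Dose 7 (175 mg at t=66 h): 175·exp(−0.34657·1) = 123.744 mg/L
C(67) = 0.000 + 0.000 + 0.000 + 0.004 + 0.093 + 3.750 + 123.744 = 127.591 mg/L

127.591 mg/L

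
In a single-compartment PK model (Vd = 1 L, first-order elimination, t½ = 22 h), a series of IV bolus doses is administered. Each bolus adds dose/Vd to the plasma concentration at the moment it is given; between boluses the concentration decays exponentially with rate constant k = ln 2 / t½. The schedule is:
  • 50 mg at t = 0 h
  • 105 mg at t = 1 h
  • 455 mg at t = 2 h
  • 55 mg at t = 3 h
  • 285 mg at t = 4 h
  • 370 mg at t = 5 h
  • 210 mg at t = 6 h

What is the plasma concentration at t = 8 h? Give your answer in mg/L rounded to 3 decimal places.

k = ln 2 / 22 = 0.03151 per h
Dose 1 (50 mg at t=0 h): 50·exp(−0.03151·8) = 38.860 mg/L
Dose 2 (105 mg at t=1 h): 105·exp(−0.03151·7) = 84.218 mg/L
Dose 3 (455 mg at t=2 h): 455·exp(−0.03151·6) = 376.628 mg/L
Dose 4 (55 mg at t=3 h): 55·exp(−0.03151·5) = 46.984 mg/L
Dose 5 (285 mg at t=4 h): 285·exp(−0.03151·4) = 251.254 mg/L
Dose 6 (370 mg at t=5 h): 370·exp(−0.03151·3) = 336.630 mg/L
Dose 7 (210 mg at t=6 h): 210·exp(−0.03151·2) = 197.175 mg/L
C(8) = 38.860 + 84.218 + 376.628 + 46.984 + 251.254 + 336.630 + 197.175 = 1331.748 mg/L

1331.748 mg/L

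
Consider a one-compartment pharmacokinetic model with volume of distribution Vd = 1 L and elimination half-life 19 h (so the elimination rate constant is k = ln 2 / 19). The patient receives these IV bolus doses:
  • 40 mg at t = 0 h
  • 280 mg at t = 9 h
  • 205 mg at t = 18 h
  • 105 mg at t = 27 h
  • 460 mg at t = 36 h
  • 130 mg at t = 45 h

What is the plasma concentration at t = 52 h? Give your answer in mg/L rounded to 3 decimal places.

k = ln 2 / 19 = 0.03648 per h
Dose 1 (40 mg at t=0 h): 40·exp(−0.03648·52) = 6.001 mg/L
Dose 2 (280 mg at t=9 h): 280·exp(−0.03648·43) = 58.328 mg/L
Dose 3 (205 mg at t=18 h): 205·exp(−0.03648·34) = 59.302 mg/L
Dose 4 (105 mg at t=27 h): 105·exp(−0.03648·25) = 42.179 mg/L
Dose 5 (460 mg at t=36 h): 460·exp(−0.03648·16) = 256.601 mg/L
Dose 6 (130 mg at t=45 h): 130·exp(−0.03648·7) = 100.702 mg/L
C(52) = 6.001 + 58.328 + 59.302 + 42.179 + 256.601 + 100.702 = 523.113 mg/L

523.113 mg/L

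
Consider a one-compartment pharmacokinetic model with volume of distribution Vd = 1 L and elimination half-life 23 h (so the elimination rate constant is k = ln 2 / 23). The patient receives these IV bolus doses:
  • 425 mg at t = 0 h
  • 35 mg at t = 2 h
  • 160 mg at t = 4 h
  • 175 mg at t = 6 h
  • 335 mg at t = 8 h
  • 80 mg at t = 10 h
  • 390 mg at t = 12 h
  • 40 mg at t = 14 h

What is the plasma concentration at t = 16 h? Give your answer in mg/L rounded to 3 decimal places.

1239.640 mg/L

k = ln 2 / 23 = 0.03014 per h
Dose 1 (425 mg at t=0 h): 425·exp(−0.03014·16) = 262.408 mg/L
Dose 2 (35 mg at t=2 h): 35·exp(−0.03014·14) = 22.953 mg/L
Dose 3 (160 mg at t=4 h): 160·exp(−0.03014·12) = 111.445 mg/L
Dose 4 (175 mg at t=6 h): 175·exp(−0.03014·10) = 129.466 mg/L
Dose 5 (335 mg at t=8 h): 335·exp(−0.03014·8) = 263.232 mg/L
Dose 6 (80 mg at t=10 h): 80·exp(−0.03014·6) = 66.767 mg/L
Dose 7 (390 mg at t=12 h): 390·exp(−0.03014·4) = 345.710 mg/L
Dose 8 (40 mg at t=14 h): 40·exp(−0.03014·2) = 37.660 mg/L
C(16) = 262.408 + 22.953 + 111.445 + 129.466 + 263.232 + 66.767 + 345.710 + 37.660 = 1239.640 mg/L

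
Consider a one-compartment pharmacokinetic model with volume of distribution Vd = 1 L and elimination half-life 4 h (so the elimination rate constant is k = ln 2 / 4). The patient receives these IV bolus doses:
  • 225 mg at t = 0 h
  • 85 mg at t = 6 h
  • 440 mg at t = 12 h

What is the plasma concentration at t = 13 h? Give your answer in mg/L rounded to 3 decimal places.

418.915 mg/L

k = ln 2 / 4 = 0.17329 per h
Dose 1 (225 mg at t=0 h): 225·exp(−0.17329·13) = 23.650 mg/L
Dose 2 (85 mg at t=6 h): 85·exp(−0.17329·7) = 25.271 mg/L
Dose 3 (440 mg at t=12 h): 440·exp(−0.17329·1) = 369.994 mg/L
C(13) = 23.650 + 25.271 + 369.994 = 418.915 mg/L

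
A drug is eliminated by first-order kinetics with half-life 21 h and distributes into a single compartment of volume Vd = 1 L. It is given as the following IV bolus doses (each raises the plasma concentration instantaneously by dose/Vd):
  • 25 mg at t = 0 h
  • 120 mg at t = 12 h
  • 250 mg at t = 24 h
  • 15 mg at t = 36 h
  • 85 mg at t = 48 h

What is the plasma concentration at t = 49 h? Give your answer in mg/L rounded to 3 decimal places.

241.890 mg/L

k = ln 2 / 21 = 0.03301 per h
Dose 1 (25 mg at t=0 h): 25·exp(−0.03301·49) = 4.961 mg/L
Dose 2 (120 mg at t=12 h): 120·exp(−0.03301·37) = 35.383 mg/L
Dose 3 (250 mg at t=24 h): 250·exp(−0.03301·25) = 109.540 mg/L
Dose 4 (15 mg at t=36 h): 15·exp(−0.03301·13) = 9.767 mg/L
Dose 5 (85 mg at t=48 h): 85·exp(−0.03301·1) = 82.240 mg/L
C(49) = 4.961 + 35.383 + 109.540 + 9.767 + 82.240 = 241.890 mg/L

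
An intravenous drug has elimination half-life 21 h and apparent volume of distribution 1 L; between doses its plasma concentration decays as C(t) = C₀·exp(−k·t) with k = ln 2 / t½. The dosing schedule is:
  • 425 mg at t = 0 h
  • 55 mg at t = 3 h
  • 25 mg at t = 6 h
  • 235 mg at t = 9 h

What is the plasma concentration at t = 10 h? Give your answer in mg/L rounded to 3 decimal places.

k = ln 2 / 21 = 0.03301 per h
Dose 1 (425 mg at t=0 h): 425·exp(−0.03301·10) = 305.521 mg/L
Dose 2 (55 mg at t=3 h): 55·exp(−0.03301·7) = 43.654 mg/L
Dose 3 (25 mg at t=6 h): 25·exp(−0.03301·4) = 21.908 mg/L
Dose 4 (235 mg at t=9 h): 235·exp(−0.03301·1) = 227.370 mg/L
C(10) = 305.521 + 43.654 + 21.908 + 227.370 = 598.453 mg/L

598.453 mg/L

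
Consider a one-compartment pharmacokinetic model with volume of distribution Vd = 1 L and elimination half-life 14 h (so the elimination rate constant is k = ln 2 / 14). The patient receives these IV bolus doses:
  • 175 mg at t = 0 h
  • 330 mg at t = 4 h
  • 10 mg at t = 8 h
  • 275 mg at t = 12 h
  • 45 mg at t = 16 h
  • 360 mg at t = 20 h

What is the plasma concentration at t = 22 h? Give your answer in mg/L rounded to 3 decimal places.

k = ln 2 / 14 = 0.04951 per h
Dose 1 (175 mg at t=0 h): 175·exp(−0.04951·22) = 58.883 mg/L
Dose 2 (330 mg at t=4 h): 330·exp(−0.04951·18) = 135.355 mg/L
Dose 3 (10 mg at t=8 h): 10·exp(−0.04951·14) = 5.000 mg/L
Dose 4 (275 mg at t=12 h): 275·exp(−0.04951·10) = 167.614 mg/L
Dose 5 (45 mg at t=16 h): 45·exp(−0.04951·6) = 33.435 mg/L
Dose 6 (360 mg at t=20 h): 360·exp(−0.04951·2) = 326.061 mg/L
C(22) = 58.883 + 135.355 + 5.000 + 167.614 + 33.435 + 326.061 = 726.348 mg/L

726.348 mg/L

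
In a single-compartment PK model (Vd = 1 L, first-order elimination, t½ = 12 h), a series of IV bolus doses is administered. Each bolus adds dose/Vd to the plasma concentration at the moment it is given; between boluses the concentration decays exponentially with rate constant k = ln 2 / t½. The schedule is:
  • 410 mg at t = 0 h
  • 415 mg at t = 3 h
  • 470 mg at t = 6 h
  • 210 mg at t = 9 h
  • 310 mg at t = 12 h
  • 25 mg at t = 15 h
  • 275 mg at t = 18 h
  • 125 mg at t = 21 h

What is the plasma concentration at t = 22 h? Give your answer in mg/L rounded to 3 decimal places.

k = ln 2 / 12 = 0.05776 per h
Dose 1 (410 mg at t=0 h): 410·exp(−0.05776·22) = 115.052 mg/L
Dose 2 (415 mg at t=3 h): 415·exp(−0.05776·19) = 138.490 mg/L
Dose 3 (470 mg at t=6 h): 470·exp(−0.05776·16) = 186.520 mg/L
Dose 4 (210 mg at t=9 h): 210·exp(−0.05776·13) = 99.107 mg/L
Dose 5 (310 mg at t=12 h): 310·exp(−0.05776·10) = 173.982 mg/L
Dose 6 (25 mg at t=15 h): 25·exp(−0.05776·7) = 16.685 mg/L
Dose 7 (275 mg at t=18 h): 275·exp(−0.05776·4) = 218.268 mg/L
Dose 8 (125 mg at t=21 h): 125·exp(−0.05776·1) = 117.984 mg/L
C(22) = 115.052 + 138.490 + 186.520 + 99.107 + 173.982 + 16.685 + 218.268 + 117.984 = 1066.087 mg/L

1066.087 mg/L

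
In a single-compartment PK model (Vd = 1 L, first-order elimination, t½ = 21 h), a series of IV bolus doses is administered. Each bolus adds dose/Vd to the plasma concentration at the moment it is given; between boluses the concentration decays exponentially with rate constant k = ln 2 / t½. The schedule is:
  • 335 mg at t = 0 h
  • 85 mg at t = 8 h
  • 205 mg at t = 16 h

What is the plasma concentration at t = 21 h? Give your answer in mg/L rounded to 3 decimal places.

396.656 mg/L

k = ln 2 / 21 = 0.03301 per h
Dose 1 (335 mg at t=0 h): 335·exp(−0.03301·21) = 167.500 mg/L
Dose 2 (85 mg at t=8 h): 85·exp(−0.03301·13) = 55.344 mg/L
Dose 3 (205 mg at t=16 h): 205·exp(−0.03301·5) = 173.812 mg/L
C(21) = 167.500 + 55.344 + 173.812 = 396.656 mg/L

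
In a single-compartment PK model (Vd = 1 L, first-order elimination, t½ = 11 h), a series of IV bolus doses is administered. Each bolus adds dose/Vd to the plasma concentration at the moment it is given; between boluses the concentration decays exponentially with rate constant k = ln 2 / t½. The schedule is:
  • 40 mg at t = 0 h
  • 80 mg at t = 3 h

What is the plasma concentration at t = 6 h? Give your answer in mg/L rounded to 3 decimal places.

k = ln 2 / 11 = 0.06301 per h
Dose 1 (40 mg at t=0 h): 40·exp(−0.06301·6) = 27.407 mg/L
Dose 2 (80 mg at t=3 h): 80·exp(−0.06301·3) = 66.220 mg/L
C(6) = 27.407 + 66.220 = 93.627 mg/L

93.627 mg/L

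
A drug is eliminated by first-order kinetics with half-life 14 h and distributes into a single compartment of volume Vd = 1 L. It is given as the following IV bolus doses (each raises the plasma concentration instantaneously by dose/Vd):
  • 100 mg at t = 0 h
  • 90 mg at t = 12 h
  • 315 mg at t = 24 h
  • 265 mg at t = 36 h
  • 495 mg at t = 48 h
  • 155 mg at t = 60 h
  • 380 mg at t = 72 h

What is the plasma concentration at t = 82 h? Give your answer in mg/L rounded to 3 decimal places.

k = ln 2 / 14 = 0.04951 per h
Dose 1 (100 mg at t=0 h): 100·exp(−0.04951·82) = 1.725 mg/L
Dose 2 (90 mg at t=12 h): 90·exp(−0.04951·70) = 2.813 mg/L
Dose 3 (315 mg at t=24 h): 315·exp(−0.04951·58) = 17.831 mg/L
Dose 4 (265 mg at t=36 h): 265·exp(−0.04951·46) = 27.174 mg/L
Dose 5 (495 mg at t=48 h): 495·exp(−0.04951·34) = 91.946 mg/L
Dose 6 (155 mg at t=60 h): 155·exp(−0.04951·22) = 52.154 mg/L
Dose 7 (380 mg at t=72 h): 380·exp(−0.04951·10) = 231.613 mg/L
C(82) = 1.725 + 2.813 + 17.831 + 27.174 + 91.946 + 52.154 + 231.613 = 425.255 mg/L

425.255 mg/L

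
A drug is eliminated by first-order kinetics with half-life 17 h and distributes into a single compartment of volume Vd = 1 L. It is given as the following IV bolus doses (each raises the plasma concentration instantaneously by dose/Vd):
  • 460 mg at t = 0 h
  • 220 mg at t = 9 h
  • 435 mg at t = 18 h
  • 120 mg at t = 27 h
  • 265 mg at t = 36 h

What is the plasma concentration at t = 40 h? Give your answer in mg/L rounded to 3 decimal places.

625.336 mg/L

k = ln 2 / 17 = 0.04077 per h
Dose 1 (460 mg at t=0 h): 460·exp(−0.04077·40) = 90.043 mg/L
Dose 2 (220 mg at t=9 h): 220·exp(−0.04077·31) = 62.156 mg/L
Dose 3 (435 mg at t=18 h): 435·exp(−0.04077·22) = 177.387 mg/L
Dose 4 (120 mg at t=27 h): 120·exp(−0.04077·13) = 70.629 mg/L
Dose 5 (265 mg at t=36 h): 265·exp(−0.04077·4) = 225.121 mg/L
C(40) = 90.043 + 62.156 + 177.387 + 70.629 + 225.121 = 625.336 mg/L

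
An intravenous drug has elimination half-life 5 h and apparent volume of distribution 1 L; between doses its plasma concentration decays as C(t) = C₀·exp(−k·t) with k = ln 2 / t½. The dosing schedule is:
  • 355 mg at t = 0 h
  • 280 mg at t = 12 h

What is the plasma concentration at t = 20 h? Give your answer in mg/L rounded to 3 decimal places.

k = ln 2 / 5 = 0.13863 per h
Dose 1 (355 mg at t=0 h): 355·exp(−0.13863·20) = 22.188 mg/L
Dose 2 (280 mg at t=12 h): 280·exp(−0.13863·8) = 92.366 mg/L
C(20) = 22.188 + 92.366 = 114.553 mg/L

114.553 mg/L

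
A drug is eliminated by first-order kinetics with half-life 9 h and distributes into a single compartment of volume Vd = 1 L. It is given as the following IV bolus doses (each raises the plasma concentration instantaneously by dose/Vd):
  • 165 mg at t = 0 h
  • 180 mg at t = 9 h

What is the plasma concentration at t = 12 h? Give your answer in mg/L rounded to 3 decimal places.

208.346 mg/L

k = ln 2 / 9 = 0.07702 per h
Dose 1 (165 mg at t=0 h): 165·exp(−0.07702·12) = 65.480 mg/L
Dose 2 (180 mg at t=9 h): 180·exp(−0.07702·3) = 142.866 mg/L
C(12) = 65.480 + 142.866 = 208.346 mg/L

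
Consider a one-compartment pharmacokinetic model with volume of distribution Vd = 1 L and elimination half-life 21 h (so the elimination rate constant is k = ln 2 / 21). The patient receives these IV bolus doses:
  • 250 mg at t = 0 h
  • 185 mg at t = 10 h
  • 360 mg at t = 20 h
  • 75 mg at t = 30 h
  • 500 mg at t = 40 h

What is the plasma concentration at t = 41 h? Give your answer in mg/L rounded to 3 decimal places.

847.024 mg/L

k = ln 2 / 21 = 0.03301 per h
Dose 1 (250 mg at t=0 h): 250·exp(−0.03301·41) = 64.597 mg/L
Dose 2 (185 mg at t=10 h): 185·exp(−0.03301·31) = 66.496 mg/L
Dose 3 (360 mg at t=20 h): 360·exp(−0.03301·21) = 180.000 mg/L
Dose 4 (75 mg at t=30 h): 75·exp(−0.03301·11) = 52.165 mg/L
Dose 5 (500 mg at t=40 h): 500·exp(−0.03301·1) = 483.766 mg/L
C(41) = 64.597 + 66.496 + 180.000 + 52.165 + 483.766 = 847.024 mg/L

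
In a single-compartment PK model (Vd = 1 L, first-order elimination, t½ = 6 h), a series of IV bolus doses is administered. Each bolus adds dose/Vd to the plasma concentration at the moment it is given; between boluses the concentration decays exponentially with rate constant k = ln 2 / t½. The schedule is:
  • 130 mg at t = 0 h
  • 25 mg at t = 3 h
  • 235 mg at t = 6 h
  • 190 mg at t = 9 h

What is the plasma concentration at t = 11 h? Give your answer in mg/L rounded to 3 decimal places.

329.094 mg/L

k = ln 2 / 6 = 0.11552 per h
Dose 1 (130 mg at t=0 h): 130·exp(−0.11552·11) = 36.480 mg/L
Dose 2 (25 mg at t=3 h): 25·exp(−0.11552·8) = 9.921 mg/L
Dose 3 (235 mg at t=6 h): 235·exp(−0.11552·5) = 131.889 mg/L
Dose 4 (190 mg at t=9 h): 190·exp(−0.11552·2) = 150.803 mg/L
C(11) = 36.480 + 9.921 + 131.889 + 150.803 = 329.094 mg/L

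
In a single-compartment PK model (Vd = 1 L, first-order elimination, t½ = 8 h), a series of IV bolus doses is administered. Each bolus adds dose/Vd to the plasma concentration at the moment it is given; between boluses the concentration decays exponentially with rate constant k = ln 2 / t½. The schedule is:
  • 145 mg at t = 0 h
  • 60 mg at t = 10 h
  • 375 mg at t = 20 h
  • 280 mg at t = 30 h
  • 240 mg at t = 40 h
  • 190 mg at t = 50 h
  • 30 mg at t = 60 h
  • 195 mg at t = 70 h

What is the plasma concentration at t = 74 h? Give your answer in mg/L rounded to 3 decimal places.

k = ln 2 / 8 = 0.08664 per h
Dose 1 (145 mg at t=0 h): 145·exp(−0.08664·74) = 0.238 mg/L
Dose 2 (60 mg at t=10 h): 60·exp(−0.08664·64) = 0.234 mg/L
Dose 3 (375 mg at t=20 h): 375·exp(−0.08664·54) = 3.484 mg/L
Dose 4 (280 mg at t=30 h): 280·exp(−0.08664·44) = 6.187 mg/L
Dose 5 (240 mg at t=40 h): 240·exp(−0.08664·34) = 12.613 mg/L
Dose 6 (190 mg at t=50 h): 190·exp(−0.08664·24) = 23.750 mg/L
Dose 7 (30 mg at t=60 h): 30·exp(−0.08664·14) = 8.919 mg/L
Dose 8 (195 mg at t=70 h): 195·exp(−0.08664·4) = 137.886 mg/L
C(74) = 0.238 + 0.234 + 3.484 + 6.187 + 12.613 + 23.750 + 8.919 + 137.886 = 193.312 mg/L

193.312 mg/L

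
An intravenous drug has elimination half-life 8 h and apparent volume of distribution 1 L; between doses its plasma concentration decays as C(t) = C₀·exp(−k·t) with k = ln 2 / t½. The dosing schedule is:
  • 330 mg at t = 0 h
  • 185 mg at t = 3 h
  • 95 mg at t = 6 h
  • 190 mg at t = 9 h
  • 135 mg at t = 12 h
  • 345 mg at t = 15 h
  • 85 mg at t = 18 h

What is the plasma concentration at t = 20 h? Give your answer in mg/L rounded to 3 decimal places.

k = ln 2 / 8 = 0.08664 per h
Dose 1 (330 mg at t=0 h): 330·exp(−0.08664·20) = 58.336 mg/L
Dose 2 (185 mg at t=3 h): 185·exp(−0.08664·17) = 42.411 mg/L
Dose 3 (95 mg at t=6 h): 95·exp(−0.08664·14) = 28.244 mg/L
Dose 4 (190 mg at t=9 h): 190·exp(−0.08664·11) = 73.255 mg/L
Dose 5 (135 mg at t=12 h): 135·exp(−0.08664·8) = 67.500 mg/L
Dose 6 (345 mg at t=15 h): 345·exp(−0.08664·5) = 223.705 mg/L
Dose 7 (85 mg at t=18 h): 85·exp(−0.08664·2) = 71.476 mg/L
C(20) = 58.336 + 42.411 + 28.244 + 73.255 + 67.500 + 223.705 + 71.476 = 564.927 mg/L

564.927 mg/L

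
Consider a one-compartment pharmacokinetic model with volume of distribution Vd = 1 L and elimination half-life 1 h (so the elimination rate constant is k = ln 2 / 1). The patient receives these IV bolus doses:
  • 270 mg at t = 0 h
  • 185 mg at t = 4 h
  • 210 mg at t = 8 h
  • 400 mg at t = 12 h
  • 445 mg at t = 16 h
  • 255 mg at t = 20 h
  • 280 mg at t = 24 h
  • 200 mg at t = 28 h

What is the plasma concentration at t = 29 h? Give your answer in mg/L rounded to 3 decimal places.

k = ln 2 / 1 = 0.69315 per h
Dose 1 (270 mg at t=0 h): 270·exp(−0.69315·29) = 0.000 mg/L
Dose 2 (185 mg at t=4 h): 185·exp(−0.69315·25) = 0.000 mg/L
Dose 3 (210 mg at t=8 h): 210·exp(−0.69315·21) = 0.000 mg/L
Dose 4 (400 mg at t=12 h): 400·exp(−0.69315·17) = 0.003 mg/L
Dose 5 (445 mg at t=16 h): 445·exp(−0.69315·13) = 0.054 mg/L
Dose 6 (255 mg at t=20 h): 255·exp(−0.69315·9) = 0.498 mg/L
Dose 7 (280 mg at t=24 h): 280·exp(−0.69315·5) = 8.750 mg/L
Dose 8 (200 mg at t=28 h): 200·exp(−0.69315·1) = 100.000 mg/L
C(29) = 0.000 + 0.000 + 0.000 + 0.003 + 0.054 + 0.498 + 8.750 + 100.000 = 109.306 mg/L

109.306 mg/L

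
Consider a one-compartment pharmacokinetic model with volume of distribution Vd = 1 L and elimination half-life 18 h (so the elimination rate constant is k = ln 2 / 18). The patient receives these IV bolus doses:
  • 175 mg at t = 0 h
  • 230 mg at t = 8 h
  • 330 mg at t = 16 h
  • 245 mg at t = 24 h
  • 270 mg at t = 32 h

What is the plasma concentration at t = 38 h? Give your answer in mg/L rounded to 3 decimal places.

611.597 mg/L

k = ln 2 / 18 = 0.03851 per h
Dose 1 (175 mg at t=0 h): 175·exp(−0.03851·38) = 40.507 mg/L
Dose 2 (230 mg at t=8 h): 230·exp(−0.03851·30) = 72.445 mg/L
Dose 3 (330 mg at t=16 h): 330·exp(−0.03851·22) = 141.445 mg/L
Dose 4 (245 mg at t=24 h): 245·exp(−0.03851·14) = 142.900 mg/L
Dose 5 (270 mg at t=32 h): 270·exp(−0.03851·6) = 214.299 mg/L
C(38) = 40.507 + 72.445 + 141.445 + 142.900 + 214.299 = 611.597 mg/L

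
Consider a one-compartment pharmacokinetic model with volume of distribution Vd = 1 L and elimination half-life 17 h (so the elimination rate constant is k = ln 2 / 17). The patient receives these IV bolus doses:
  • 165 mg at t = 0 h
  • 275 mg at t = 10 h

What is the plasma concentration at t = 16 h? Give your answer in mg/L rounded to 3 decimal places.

k = ln 2 / 17 = 0.04077 per h
Dose 1 (165 mg at t=0 h): 165·exp(−0.04077·16) = 85.933 mg/L
Dose 2 (275 mg at t=10 h): 275·exp(−0.04077·6) = 215.321 mg/L
C(16) = 85.933 + 215.321 = 301.255 mg/L

301.255 mg/L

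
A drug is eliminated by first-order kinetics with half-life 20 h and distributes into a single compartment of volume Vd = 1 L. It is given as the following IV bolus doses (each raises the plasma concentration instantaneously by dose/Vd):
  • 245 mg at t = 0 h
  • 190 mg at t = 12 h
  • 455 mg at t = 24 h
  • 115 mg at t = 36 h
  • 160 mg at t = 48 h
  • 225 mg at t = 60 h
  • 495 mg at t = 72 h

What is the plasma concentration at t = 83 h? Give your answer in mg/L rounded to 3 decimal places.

598.514 mg/L

k = ln 2 / 20 = 0.03466 per h
Dose 1 (245 mg at t=0 h): 245·exp(−0.03466·83) = 13.800 mg/L
Dose 2 (190 mg at t=12 h): 190·exp(−0.03466·71) = 16.222 mg/L
Dose 3 (455 mg at t=24 h): 455·exp(−0.03466·59) = 58.881 mg/L
Dose 4 (115 mg at t=36 h): 115·exp(−0.03466·47) = 22.557 mg/L
Dose 5 (160 mg at t=48 h): 160·exp(−0.03466·35) = 47.568 mg/L
Dose 6 (225 mg at t=60 h): 225·exp(−0.03466·23) = 101.391 mg/L
Dose 7 (495 mg at t=72 h): 495·exp(−0.03466·11) = 338.095 mg/L
C(83) = 13.800 + 16.222 + 58.881 + 22.557 + 47.568 + 101.391 + 338.095 = 598.514 mg/L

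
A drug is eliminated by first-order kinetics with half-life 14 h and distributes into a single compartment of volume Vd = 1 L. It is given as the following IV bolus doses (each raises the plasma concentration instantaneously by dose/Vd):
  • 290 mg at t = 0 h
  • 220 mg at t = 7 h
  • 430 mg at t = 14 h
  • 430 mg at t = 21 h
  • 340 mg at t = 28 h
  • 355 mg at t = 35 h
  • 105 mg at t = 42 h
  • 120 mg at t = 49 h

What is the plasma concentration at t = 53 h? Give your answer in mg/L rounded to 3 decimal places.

597.697 mg/L

k = ln 2 / 14 = 0.04951 per h
Dose 1 (290 mg at t=0 h): 290·exp(−0.04951·53) = 21.027 mg/L
Dose 2 (220 mg at t=7 h): 220·exp(−0.04951·46) = 22.559 mg/L
Dose 3 (430 mg at t=14 h): 430·exp(−0.04951·39) = 62.357 mg/L
Dose 4 (430 mg at t=21 h): 430·exp(−0.04951·32) = 88.186 mg/L
Dose 5 (340 mg at t=28 h): 340·exp(−0.04951·25) = 98.611 mg/L
Dose 6 (355 mg at t=35 h): 355·exp(−0.04951·18) = 145.610 mg/L
Dose 7 (105 mg at t=42 h): 105·exp(−0.04951·11) = 60.907 mg/L
Dose 8 (120 mg at t=49 h): 120·exp(−0.04951·4) = 98.440 mg/L
C(53) = 21.027 + 22.559 + 62.357 + 88.186 + 98.611 + 145.610 + 60.907 + 98.440 = 597.697 mg/L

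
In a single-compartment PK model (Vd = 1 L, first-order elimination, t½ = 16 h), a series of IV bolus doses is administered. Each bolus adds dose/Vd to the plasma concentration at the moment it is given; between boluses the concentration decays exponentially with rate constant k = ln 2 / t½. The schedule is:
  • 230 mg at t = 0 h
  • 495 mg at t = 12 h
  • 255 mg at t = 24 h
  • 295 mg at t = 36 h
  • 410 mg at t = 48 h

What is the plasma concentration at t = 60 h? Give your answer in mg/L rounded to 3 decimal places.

480.663 mg/L

k = ln 2 / 16 = 0.04332 per h
Dose 1 (230 mg at t=0 h): 230·exp(−0.04332·60) = 17.095 mg/L
Dose 2 (495 mg at t=12 h): 495·exp(−0.04332·48) = 61.875 mg/L
Dose 3 (255 mg at t=24 h): 255·exp(−0.04332·36) = 53.607 mg/L
Dose 4 (295 mg at t=36 h): 295·exp(−0.04332·24) = 104.298 mg/L
Dose 5 (410 mg at t=48 h): 410·exp(−0.04332·12) = 243.787 mg/L
C(60) = 17.095 + 61.875 + 53.607 + 104.298 + 243.787 = 480.663 mg/L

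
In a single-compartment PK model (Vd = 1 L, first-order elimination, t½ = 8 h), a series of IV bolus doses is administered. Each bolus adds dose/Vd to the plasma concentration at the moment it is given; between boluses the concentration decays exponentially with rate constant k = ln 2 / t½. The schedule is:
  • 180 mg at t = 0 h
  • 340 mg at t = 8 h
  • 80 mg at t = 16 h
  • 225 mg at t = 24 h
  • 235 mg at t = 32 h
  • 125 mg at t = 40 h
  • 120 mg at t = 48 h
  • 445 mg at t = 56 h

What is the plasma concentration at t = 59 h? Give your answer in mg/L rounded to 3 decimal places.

k = ln 2 / 8 = 0.08664 per h
Dose 1 (180 mg at t=0 h): 180·exp(−0.08664·59) = 1.084 mg/L
Dose 2 (340 mg at t=8 h): 340·exp(−0.08664·51) = 4.096 mg/L
Dose 3 (80 mg at t=16 h): 80·exp(−0.08664·43) = 1.928 mg/L
Dose 4 (225 mg at t=24 h): 225·exp(−0.08664·35) = 10.844 mg/L
Dose 5 (235 mg at t=32 h): 235·exp(−0.08664·27) = 22.651 mg/L
Dose 6 (125 mg at t=40 h): 125·exp(−0.08664·19) = 24.097 mg/L
Dose 7 (120 mg at t=48 h): 120·exp(−0.08664·11) = 46.266 mg/L
Dose 8 (445 mg at t=56 h): 445·exp(−0.08664·3) = 343.142 mg/L
C(59) = 1.084 + 4.096 + 1.928 + 10.844 + 22.651 + 24.097 + 46.266 + 343.142 = 454.109 mg/L

454.109 mg/L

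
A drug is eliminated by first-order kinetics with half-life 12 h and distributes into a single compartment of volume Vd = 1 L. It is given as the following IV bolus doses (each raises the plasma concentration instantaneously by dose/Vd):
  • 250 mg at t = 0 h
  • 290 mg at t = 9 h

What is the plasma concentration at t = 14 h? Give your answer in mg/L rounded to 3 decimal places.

328.617 mg/L

k = ln 2 / 12 = 0.05776 per h
Dose 1 (250 mg at t=0 h): 250·exp(−0.05776·14) = 111.362 mg/L
Dose 2 (290 mg at t=9 h): 290·exp(−0.05776·5) = 217.255 mg/L
C(14) = 111.362 + 217.255 = 328.617 mg/L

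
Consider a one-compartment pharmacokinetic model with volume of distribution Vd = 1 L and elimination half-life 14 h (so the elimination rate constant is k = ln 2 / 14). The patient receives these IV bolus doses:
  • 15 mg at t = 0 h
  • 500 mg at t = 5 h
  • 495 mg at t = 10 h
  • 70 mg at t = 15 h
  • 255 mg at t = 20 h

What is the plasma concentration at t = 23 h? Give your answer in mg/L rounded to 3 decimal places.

k = ln 2 / 14 = 0.04951 per h
Dose 1 (15 mg at t=0 h): 15·exp(−0.04951·23) = 4.803 mg/L
Dose 2 (500 mg at t=5 h): 500·exp(−0.04951·18) = 205.084 mg/L
Dose 3 (495 mg at t=10 h): 495·exp(−0.04951·13) = 260.062 mg/L
Dose 4 (70 mg at t=15 h): 70·exp(−0.04951·8) = 47.107 mg/L
Dose 5 (255 mg at t=20 h): 255·exp(−0.04951·3) = 219.803 mg/L
C(23) = 4.803 + 205.084 + 260.062 + 47.107 + 219.803 = 736.859 mg/L

736.859 mg/L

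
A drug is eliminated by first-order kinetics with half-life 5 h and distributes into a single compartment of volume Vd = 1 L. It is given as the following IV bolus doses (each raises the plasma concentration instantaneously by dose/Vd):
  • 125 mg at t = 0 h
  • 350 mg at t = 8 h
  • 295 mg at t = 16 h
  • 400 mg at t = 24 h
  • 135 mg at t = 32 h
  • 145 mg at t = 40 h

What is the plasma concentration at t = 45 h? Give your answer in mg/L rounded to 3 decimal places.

124.142 mg/L

k = ln 2 / 5 = 0.13863 per h
Dose 1 (125 mg at t=0 h): 125·exp(−0.13863·45) = 0.244 mg/L
Dose 2 (350 mg at t=8 h): 350·exp(−0.13863·37) = 2.072 mg/L
Dose 3 (295 mg at t=16 h): 295·exp(−0.13863·29) = 5.295 mg/L
Dose 4 (400 mg at t=24 h): 400·exp(−0.13863·21) = 21.764 mg/L
Dose 5 (135 mg at t=32 h): 135·exp(−0.13863·13) = 22.267 mg/L
Dose 6 (145 mg at t=40 h): 145·exp(−0.13863·5) = 72.500 mg/L
C(45) = 0.244 + 2.072 + 5.295 + 21.764 + 22.267 + 72.500 = 124.142 mg/L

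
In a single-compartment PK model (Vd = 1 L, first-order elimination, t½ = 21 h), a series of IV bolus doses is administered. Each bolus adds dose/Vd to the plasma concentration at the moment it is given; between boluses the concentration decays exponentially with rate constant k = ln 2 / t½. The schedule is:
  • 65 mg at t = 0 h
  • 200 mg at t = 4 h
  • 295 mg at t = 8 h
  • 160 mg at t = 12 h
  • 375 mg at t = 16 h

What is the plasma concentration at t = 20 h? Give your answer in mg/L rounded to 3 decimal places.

801.542 mg/L

k = ln 2 / 21 = 0.03301 per h
Dose 1 (65 mg at t=0 h): 65·exp(−0.03301·20) = 33.591 mg/L
Dose 2 (200 mg at t=4 h): 200·exp(−0.03301·16) = 117.943 mg/L
Dose 3 (295 mg at t=8 h): 295·exp(−0.03301·12) = 198.520 mg/L
Dose 4 (160 mg at t=12 h): 160·exp(−0.03301·8) = 122.869 mg/L
Dose 5 (375 mg at t=16 h): 375·exp(−0.03301·4) = 328.619 mg/L
C(20) = 33.591 + 117.943 + 198.520 + 122.869 + 328.619 = 801.542 mg/L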